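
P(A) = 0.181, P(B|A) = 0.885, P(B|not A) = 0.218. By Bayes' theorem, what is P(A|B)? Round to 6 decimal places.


P(A|B) = P(B|A)*P(A) / P(B), P(B) = P(B|A)*P(A) + P(B|not A)*P(not A)
P(B|A)*P(A) = 0.885 * 0.181 = 0.160185
P(B|not A)*P(not A) = 0.218 * 0.819 = 0.178542
P(B) = 0.160185 + 0.178542 = 0.338727
P(A|B) = 0.160185 / 0.338727 ≈ 0.47290296

0.472903


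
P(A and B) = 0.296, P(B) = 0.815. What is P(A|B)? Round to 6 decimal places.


P(A|B) = P(A and B) / P(B) = 0.296 / 0.815 = 296/815 ≈ 0.36319018

0.363190


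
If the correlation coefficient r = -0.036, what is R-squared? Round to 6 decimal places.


R^2 = r^2 = (-0.036)^2 = 0.001296

0.001296


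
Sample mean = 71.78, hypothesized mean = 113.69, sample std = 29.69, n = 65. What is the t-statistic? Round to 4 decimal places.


t = (xbar - mu0) / (s/sqrt(n))
xbar - mu0 = 71.78 - 113.69 = -41.91
sqrt(65) ≈ 8.06225775
s/sqrt(n) = 29.69 / 8.06225775 ≈ 3.68259127
t = -41.91 / 3.68259127 ≈ -11.380573

-11.3806


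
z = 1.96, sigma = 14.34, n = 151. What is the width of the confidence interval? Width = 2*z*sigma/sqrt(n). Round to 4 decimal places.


width = 2*z*sigma/sqrt(n)
2*z*sigma = 2 * 1.96 * 14.34 = 56.2128
sqrt(151) ≈ 12.288206
width = 56.2128 / 12.288206 ≈ 4.574533

4.5745


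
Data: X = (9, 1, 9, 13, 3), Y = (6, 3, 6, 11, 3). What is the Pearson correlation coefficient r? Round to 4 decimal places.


r = sum((xi-xbar)(yi-ybar)) / sqrt(sum((xi-xbar)^2) * sum((yi-ybar)^2))
n = 5, xbar = 35/5 = 7, ybar = 29/5 = 5.8
Sxy = sum((xi-xbar)(yi-ybar)) = 60
Sxx = sum((xi-xbar)^2) = 96
Syy = sum((yi-ybar)^2) = 42.8
sqrt(Sxx*Syy) ≈ 64.099922
r = Sxy / sqrt(Sxx*Syy) = 60 / 64.099922 ≈ 0.936039

0.9360


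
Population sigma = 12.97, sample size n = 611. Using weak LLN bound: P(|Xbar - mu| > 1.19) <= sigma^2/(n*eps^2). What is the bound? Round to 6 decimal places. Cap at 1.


bound = min(1, sigma^2/(n*eps^2))
sigma^2 = 12.97^2 = 168.2209
n*eps^2 = 611 * 1.19^2 = 611 * 1.4161 = 865.2371
sigma^2/(n*eps^2) = 168.2209 / 865.2371 ≈ 0.19442174

0.194422


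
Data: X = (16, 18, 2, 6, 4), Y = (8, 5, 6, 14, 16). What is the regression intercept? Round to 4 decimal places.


a = ybar - b*xbar, where b = sum((xi-xbar)(yi-ybar)) / sum((xi-xbar)^2)
n = 5, xbar = 46/5 = 9.2, ybar = 49/5 = 9.8
Sxy = sum((xi-xbar)(yi-ybar)) = -72.8
Sxx = sum((xi-xbar)^2) = 212.8
b = Sxy / Sxx = -13/38 ≈ -0.342105
a = 9.8 - (-0.342105) * 9.2 = 246/19 ≈ 12.947368

12.9474


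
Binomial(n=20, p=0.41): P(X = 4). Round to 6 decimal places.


P = C(n,k) * p^k * (1-p)^(n-k)
C(20,4) = 4845
p^k = 0.41^4 = 0.02825761
(1-p)^(n-k) = 0.59^16 ≈ 0.0002155918
P = 4845 * 0.02825761 * 0.0002155918 ≈ 0.029516

0.029516


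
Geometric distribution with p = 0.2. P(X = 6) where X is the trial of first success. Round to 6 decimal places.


P = (1-p)^(k-1) * p
(1-p)^(k-1) = 0.8^5 = 0.32768
P = 0.32768 * 0.2 = 0.065536

0.065536


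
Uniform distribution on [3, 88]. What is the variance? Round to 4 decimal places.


Var = (b-a)^2 / 12
(b-a)^2 = (88 - 3)^2 = 7225
Var = 7225/12 ≈ 602.083333

602.0833


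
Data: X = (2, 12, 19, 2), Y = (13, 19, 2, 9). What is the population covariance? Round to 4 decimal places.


Cov = (1/n)*sum((xi-xbar)(yi-ybar))
n = 4, xbar = 35/4 = 8.75, ybar = 43/4 = 10.75
sum((xi-xbar)(yi-ybar)) = -66.25
Cov = -66.25 / 4 = -16.5625

-16.5625


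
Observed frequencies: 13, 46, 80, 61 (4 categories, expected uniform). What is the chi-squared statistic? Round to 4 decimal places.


chi2 = sum((O-E)^2/E), E = total/4
total = 200, E = 200/4 = 50
(13 - 50)^2 / 50 = 1369 / 50 = 27.38
(46 - 50)^2 / 50 = 16 / 50 = 0.32
(80 - 50)^2 / 50 = 900 / 50 = 18
(61 - 50)^2 / 50 = 121 / 50 = 2.42
chi2 = 48.12

48.1200


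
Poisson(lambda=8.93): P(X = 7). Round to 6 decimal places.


P = e^(-lam) * lam^k / k!
e^(-8.93) ≈ 0.0001323580
lam^k = 8.93^7 ≈ 4528560.897059
k! = 7! = 5040
P = 0.0001323580 * 4528560.897059 / 5040 ≈ 0.118927

0.118927


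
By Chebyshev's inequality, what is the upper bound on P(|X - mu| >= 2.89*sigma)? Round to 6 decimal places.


P <= 1/k^2
k^2 = 2.89^2 = 8.3521
1/k^2 = 1 / 8.3521 ≈ 0.11973037

0.119730


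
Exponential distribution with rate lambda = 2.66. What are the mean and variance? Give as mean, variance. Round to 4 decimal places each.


mean = 1/lam, var = 1/lam^2
mean = 1 / 2.66 = 50/133 ≈ 0.375940
lam^2 = 2.66^2 = 7.0756
var = 1 / 7.0756 ≈ 0.141331

0.3759, 0.1413


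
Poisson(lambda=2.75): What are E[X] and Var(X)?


E[X] = Var(X) = lambda = 2.75

2.75, 2.75


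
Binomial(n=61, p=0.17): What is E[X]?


E[X] = n*p = 61 * 0.17 = 10.37

10.37


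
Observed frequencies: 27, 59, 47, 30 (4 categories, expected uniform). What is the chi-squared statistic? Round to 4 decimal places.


chi2 = sum((O-E)^2/E), E = total/4
total = 163, E = 163/4 = 40.75
(27 - 40.75)^2 / 40.75 = 189.0625 / 40.75 = 3025/652 ≈ 4.639571
(59 - 40.75)^2 / 40.75 = 333.0625 / 40.75 = 5329/652 ≈ 8.173313
(47 - 40.75)^2 / 40.75 = 39.0625 / 40.75 = 625/652 ≈ 0.958589
(30 - 40.75)^2 / 40.75 = 115.5625 / 40.75 = 1849/652 ≈ 2.835890
chi2 = 2707/163 ≈ 16.607362

16.6074


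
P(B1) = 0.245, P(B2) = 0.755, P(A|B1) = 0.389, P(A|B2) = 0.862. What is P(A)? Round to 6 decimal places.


P(A) = P(A|B1)*P(B1) + P(A|B2)*P(B2)
P(A|B1)*P(B1) = 0.389 * 0.245 = 0.095305
P(A|B2)*P(B2) = 0.862 * 0.755 = 0.65081
P(A) = 0.095305 + 0.65081 = 0.746115

0.746115


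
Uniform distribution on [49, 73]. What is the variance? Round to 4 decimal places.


Var = (b-a)^2 / 12
(b-a)^2 = (73 - 49)^2 = 576
Var = 576/12 = 48

48.0000


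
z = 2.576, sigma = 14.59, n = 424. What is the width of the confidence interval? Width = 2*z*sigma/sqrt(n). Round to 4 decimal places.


width = 2*z*sigma/sqrt(n)
2*z*sigma = 2 * 2.576 * 14.59 = 75.16768
sqrt(424) ≈ 20.591260
width = 75.16768 / 20.591260 ≈ 3.650465

3.6505


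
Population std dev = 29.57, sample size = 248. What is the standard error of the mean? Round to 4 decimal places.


SE = sigma / sqrt(n)
sqrt(248) ≈ 15.748016
SE = 29.57 / 15.748016 ≈ 1.877697

1.8777


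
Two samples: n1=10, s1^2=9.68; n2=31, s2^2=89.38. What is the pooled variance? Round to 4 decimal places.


sp^2 = ((n1-1)*s1^2 + (n2-1)*s2^2)/(n1+n2-2)
(n1-1)*s1^2 = 9 * 9.68 = 87.12
(n2-1)*s2^2 = 30 * 89.38 = 2681.4
numerator = 87.12 + 2681.4 = 2768.52
n1+n2-2 = 39
sp^2 = 2768.52 / 39 = 23071/325 ≈ 70.987692

70.9877


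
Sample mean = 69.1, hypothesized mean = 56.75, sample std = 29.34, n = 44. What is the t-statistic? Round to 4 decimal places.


t = (xbar - mu0) / (s/sqrt(n))
xbar - mu0 = 69.1 - 56.75 = 12.35
sqrt(44) ≈ 6.63324958
s/sqrt(n) = 29.34 / 6.63324958 ≈ 4.42317142
t = 12.35 / 4.42317142 ≈ 2.792114

2.7921


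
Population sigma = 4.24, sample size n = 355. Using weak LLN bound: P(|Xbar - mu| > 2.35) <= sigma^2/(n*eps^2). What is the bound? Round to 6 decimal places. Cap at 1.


bound = min(1, sigma^2/(n*eps^2))
sigma^2 = 4.24^2 = 17.9776
n*eps^2 = 355 * 2.35^2 = 355 * 5.5225 = 1960.4875
sigma^2/(n*eps^2) = 17.9776 / 1960.4875 ≈ 0.00916996

0.009170


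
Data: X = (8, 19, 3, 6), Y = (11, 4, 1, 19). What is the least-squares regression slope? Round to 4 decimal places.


b = sum((xi-xbar)(yi-ybar)) / sum((xi-xbar)^2)
n = 4, xbar = 36/4 = 9, ybar = 35/4 = 8.75
Sxy = sum((xi-xbar)(yi-ybar)) = -34
Sxx = sum((xi-xbar)^2) = 146
b = Sxy / Sxx = -17/73 ≈ -0.232877

-0.2329


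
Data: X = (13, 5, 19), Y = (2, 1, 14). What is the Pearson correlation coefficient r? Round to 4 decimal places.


r = sum((xi-xbar)(yi-ybar)) / sqrt(sum((xi-xbar)^2) * sum((yi-ybar)^2))
n = 3, xbar = 37/3 ≈ 12.333333, ybar = 17/3 ≈ 5.666667
Sxy = sum((xi-xbar)(yi-ybar)) = 262/3 ≈ 87.333333
Sxx = sum((xi-xbar)^2) = 296/3 ≈ 98.666667
Syy = sum((yi-ybar)^2) = 314/3 ≈ 104.666667
sqrt(Sxx*Syy) ≈ 101.622395
r = Sxy / sqrt(Sxx*Syy) = 87.333333 / 101.622395 ≈ 0.859391

0.8594


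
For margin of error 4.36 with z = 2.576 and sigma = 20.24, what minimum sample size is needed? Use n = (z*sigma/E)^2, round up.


z*sigma/E = 2.576 * 20.24 / 4.36 ≈ 11.958312
(z*sigma/E)^2 ≈ 143.001224
round up: n = 144

144


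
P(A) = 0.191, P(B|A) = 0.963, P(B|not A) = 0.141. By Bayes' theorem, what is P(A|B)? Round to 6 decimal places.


P(A|B) = P(B|A)*P(A) / P(B), P(B) = P(B|A)*P(A) + P(B|not A)*P(not A)
P(B|A)*P(A) = 0.963 * 0.191 = 0.183933
P(B|not A)*P(not A) = 0.141 * 0.809 = 0.114069
P(B) = 0.183933 + 0.114069 = 0.298002
P(A|B) = 0.183933 / 0.298002 ≈ 0.61722069

0.617221


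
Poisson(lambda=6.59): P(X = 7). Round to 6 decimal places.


P = e^(-lam) * lam^k / k!
e^(-6.59) ≈ 0.001374040
lam^k = 6.59^7 ≈ 539756.526278
k! = 7! = 5040
P = 0.001374040 * 539756.526278 / 5040 ≈ 0.147152

0.147152


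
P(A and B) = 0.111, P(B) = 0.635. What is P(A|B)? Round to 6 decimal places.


P(A|B) = P(A and B) / P(B) = 0.111 / 0.635 = 111/635 ≈ 0.17480315

0.174803


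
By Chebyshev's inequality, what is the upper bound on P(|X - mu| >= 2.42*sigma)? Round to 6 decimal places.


P <= 1/k^2
k^2 = 2.42^2 = 5.8564
1/k^2 = 1 / 5.8564 ≈ 0.17075336

0.170753


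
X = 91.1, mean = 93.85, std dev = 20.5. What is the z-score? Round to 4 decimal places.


z = (X - mu) / sigma
X - mu = 91.1 - 93.85 = -2.75
z = -2.75 / 20.5 = -11/82 ≈ -0.134146

-0.1341


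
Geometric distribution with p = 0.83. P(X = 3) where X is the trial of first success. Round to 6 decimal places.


P = (1-p)^(k-1) * p
(1-p)^(k-1) = 0.17^2 = 0.0289
P = 0.0289 * 0.83 = 0.023987

0.023987


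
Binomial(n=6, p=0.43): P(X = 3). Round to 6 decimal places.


P = C(n,k) * p^k * (1-p)^(n-k)
C(6,3) = 20
p^k = 0.43^3 = 0.079507
(1-p)^(n-k) = 0.57^3 = 0.185193
P = 20 * 0.079507 * 0.185193 ≈ 0.294483

0.294483


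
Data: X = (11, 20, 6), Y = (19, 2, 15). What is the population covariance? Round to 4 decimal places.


Cov = (1/n)*sum((xi-xbar)(yi-ybar))
n = 3, xbar = 37/3 ≈ 12.333333, ybar = 36/3 = 12
sum((xi-xbar)(yi-ybar)) = -105
Cov = -105 / 3 = -35

-35.0000


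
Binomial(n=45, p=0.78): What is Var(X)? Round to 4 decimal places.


Var = n*p*(1-p) = 45 * 0.78 * 0.22 = 7.722

7.7220


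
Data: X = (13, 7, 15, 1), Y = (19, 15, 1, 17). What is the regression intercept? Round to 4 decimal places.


a = ybar - b*xbar, where b = sum((xi-xbar)(yi-ybar)) / sum((xi-xbar)^2)
n = 4, xbar = 36/4 = 9, ybar = 52/4 = 13
Sxy = sum((xi-xbar)(yi-ybar)) = -84
Sxx = sum((xi-xbar)^2) = 120
b = Sxy / Sxx = -0.7
a = 13 - (-0.7) * 9 = 19.3

19.3000


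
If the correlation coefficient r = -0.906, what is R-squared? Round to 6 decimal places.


R^2 = r^2 = (-0.906)^2 = 0.820836

0.820836


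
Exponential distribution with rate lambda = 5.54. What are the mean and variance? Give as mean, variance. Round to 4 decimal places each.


mean = 1/lam, var = 1/lam^2
mean = 1 / 5.54 = 50/277 ≈ 0.180505
lam^2 = 5.54^2 = 30.6916
var = 1 / 30.6916 ≈ 0.032582

0.1805, 0.0326


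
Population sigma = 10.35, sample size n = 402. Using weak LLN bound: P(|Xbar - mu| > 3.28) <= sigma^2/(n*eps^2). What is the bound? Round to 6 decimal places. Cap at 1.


bound = min(1, sigma^2/(n*eps^2))
sigma^2 = 10.35^2 = 107.1225
n*eps^2 = 402 * 3.28^2 = 402 * 10.7584 = 4324.8768
sigma^2/(n*eps^2) = 107.1225 / 4324.8768 ≈ 0.02476891

0.024769


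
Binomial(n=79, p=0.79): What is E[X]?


E[X] = n*p = 79 * 0.79 = 62.41

62.41


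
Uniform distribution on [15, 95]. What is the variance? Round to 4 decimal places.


Var = (b-a)^2 / 12
(b-a)^2 = (95 - 15)^2 = 6400
Var = 6400/12 ≈ 533.333333

533.3333


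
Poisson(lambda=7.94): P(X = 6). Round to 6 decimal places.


P = e^(-lam) * lam^k / k!
e^(-7.94) ≈ 0.0003562065
lam^k = 7.94^6 ≈ 250566.504564
k! = 6! = 720
P = 0.0003562065 * 250566.504564 / 720 ≈ 0.123963

0.123963


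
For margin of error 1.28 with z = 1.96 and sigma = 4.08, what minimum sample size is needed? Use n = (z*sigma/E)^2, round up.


z*sigma/E = 1.96 * 4.08 / 1.28 = 6.2475
(z*sigma/E)^2 ≈ 39.031256
round up: n = 40

40


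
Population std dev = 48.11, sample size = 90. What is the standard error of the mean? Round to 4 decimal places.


SE = sigma / sqrt(n)
sqrt(90) ≈ 9.486833
SE = 48.11 / 9.486833 ≈ 5.071239

5.0712


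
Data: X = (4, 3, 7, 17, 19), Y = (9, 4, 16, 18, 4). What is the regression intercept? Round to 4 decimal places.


a = ybar - b*xbar, where b = sum((xi-xbar)(yi-ybar)) / sum((xi-xbar)^2)
n = 5, xbar = 50/5 = 10, ybar = 51/5 = 10.2
Sxy = sum((xi-xbar)(yi-ybar)) = 32
Sxx = sum((xi-xbar)^2) = 224
b = Sxy / Sxx = 1/7 ≈ 0.142857
a = 10.2 - 0.142857 * 10 = 307/35 ≈ 8.771429

8.7714


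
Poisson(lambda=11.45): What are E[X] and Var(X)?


E[X] = Var(X) = lambda = 11.45

11.45, 11.45


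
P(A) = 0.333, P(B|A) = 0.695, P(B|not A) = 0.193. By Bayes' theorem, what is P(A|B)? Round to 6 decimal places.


P(A|B) = P(B|A)*P(A) / P(B), P(B) = P(B|A)*P(A) + P(B|not A)*P(not A)
P(B|A)*P(A) = 0.695 * 0.333 = 0.231435
P(B|not A)*P(not A) = 0.193 * 0.667 = 0.128731
P(B) = 0.231435 + 0.128731 = 0.360166
P(A|B) = 0.231435 / 0.360166 ≈ 0.64257870

0.642579


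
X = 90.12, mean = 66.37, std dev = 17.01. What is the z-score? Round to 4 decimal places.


z = (X - mu) / sigma
X - mu = 90.12 - 66.37 = 23.75
z = 23.75 / 17.01 = 2375/1701 ≈ 1.396238

1.3962


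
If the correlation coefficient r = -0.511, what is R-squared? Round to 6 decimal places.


R^2 = r^2 = (-0.511)^2 = 0.261121

0.261121


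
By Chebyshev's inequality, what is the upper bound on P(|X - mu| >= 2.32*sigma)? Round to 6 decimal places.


P <= 1/k^2
k^2 = 2.32^2 = 5.3824
1/k^2 = 1 / 5.3824 = 625/3364 ≈ 0.18579073

0.185791


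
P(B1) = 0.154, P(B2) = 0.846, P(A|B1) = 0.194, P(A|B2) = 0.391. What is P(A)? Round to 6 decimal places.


P(A) = P(A|B1)*P(B1) + P(A|B2)*P(B2)
P(A|B1)*P(B1) = 0.194 * 0.154 = 0.029876
P(A|B2)*P(B2) = 0.391 * 0.846 = 0.330786
P(A) = 0.029876 + 0.330786 = 0.360662

0.360662


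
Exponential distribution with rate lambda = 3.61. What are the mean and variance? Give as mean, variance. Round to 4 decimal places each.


mean = 1/lam, var = 1/lam^2
mean = 1 / 3.61 = 100/361 ≈ 0.277008
lam^2 = 3.61^2 = 13.0321
var = 1 / 13.0321 ≈ 0.076734

0.2770, 0.0767


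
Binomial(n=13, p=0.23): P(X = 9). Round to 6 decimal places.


P = C(n,k) * p^k * (1-p)^(n-k)
C(13,9) = 715
p^k = 0.23^9 ≈ 0.000001801153
(1-p)^(n-k) = 0.77^4 ≈ 0.3515304
P = 715 * 0.000001801153 * 0.3515304 ≈ 0.000453

0.000453


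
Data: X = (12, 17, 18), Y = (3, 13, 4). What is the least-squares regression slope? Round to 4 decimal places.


b = sum((xi-xbar)(yi-ybar)) / sum((xi-xbar)^2)
n = 3, xbar = 47/3 ≈ 15.666667, ybar = 20/3 ≈ 6.666667
Sxy = sum((xi-xbar)(yi-ybar)) = 47/3 ≈ 15.666667
Sxx = sum((xi-xbar)^2) = 62/3 ≈ 20.666667
b = Sxy / Sxx = 47/62 ≈ 0.758065

0.7581


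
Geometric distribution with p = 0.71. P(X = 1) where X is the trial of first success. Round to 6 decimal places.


P = (1-p)^(k-1) * p
(1-p)^(k-1) = 0.29^0 = 1
P = 1 * 0.71 = 0.71

0.710000


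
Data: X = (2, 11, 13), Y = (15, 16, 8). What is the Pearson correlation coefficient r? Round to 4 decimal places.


r = sum((xi-xbar)(yi-ybar)) / sqrt(sum((xi-xbar)^2) * sum((yi-ybar)^2))
n = 3, xbar = 26/3 ≈ 8.666667, ybar = 39/3 = 13
Sxy = sum((xi-xbar)(yi-ybar)) = -28
Sxx = sum((xi-xbar)^2) = 206/3 ≈ 68.666667
Syy = sum((yi-ybar)^2) = 38
sqrt(Sxx*Syy) ≈ 51.081634
r = Sxy / sqrt(Sxx*Syy) = -28 / 51.081634 ≈ -0.548142

-0.5481


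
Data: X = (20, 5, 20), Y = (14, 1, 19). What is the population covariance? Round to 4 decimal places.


Cov = (1/n)*sum((xi-xbar)(yi-ybar))
n = 3, xbar = 45/3 = 15, ybar = 34/3 ≈ 11.333333
sum((xi-xbar)(yi-ybar)) = 155
Cov = 155 / 3 = 155/3 ≈ 51.666667

51.6667


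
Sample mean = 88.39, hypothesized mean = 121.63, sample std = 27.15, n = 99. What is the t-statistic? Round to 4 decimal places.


t = (xbar - mu0) / (s/sqrt(n))
xbar - mu0 = 88.39 - 121.63 = -33.24
sqrt(99) ≈ 9.94987437
s/sqrt(n) = 27.15 / 9.94987437 ≈ 2.72867767
t = -33.24 / 2.72867767 ≈ -12.181725

-12.1817


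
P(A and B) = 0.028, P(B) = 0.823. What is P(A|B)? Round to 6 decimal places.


P(A|B) = P(A and B) / P(B) = 0.028 / 0.823 = 28/823 ≈ 0.03402187

0.034022


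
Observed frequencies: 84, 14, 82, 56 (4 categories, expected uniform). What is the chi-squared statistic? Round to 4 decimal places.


chi2 = sum((O-E)^2/E), E = total/4
total = 236, E = 236/4 = 59
(84 - 59)^2 / 59 = 625 / 59 = 625/59 ≈ 10.593220
(14 - 59)^2 / 59 = 2025 / 59 = 2025/59 ≈ 34.322034
(82 - 59)^2 / 59 = 529 / 59 = 529/59 ≈ 8.966102
(56 - 59)^2 / 59 = 9 / 59 = 9/59 ≈ 0.152542
chi2 = 3188/59 ≈ 54.033898

54.0339


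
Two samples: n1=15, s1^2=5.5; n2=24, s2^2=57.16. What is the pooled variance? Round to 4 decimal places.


sp^2 = ((n1-1)*s1^2 + (n2-1)*s2^2)/(n1+n2-2)
(n1-1)*s1^2 = 14 * 5.5 = 77
(n2-1)*s2^2 = 23 * 57.16 = 1314.68
numerator = 77 + 1314.68 = 1391.68
n1+n2-2 = 37
sp^2 = 1391.68 / 37 = 34792/925 ≈ 37.612973

37.6130


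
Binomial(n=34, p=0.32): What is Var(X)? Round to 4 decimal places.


Var = n*p*(1-p) = 34 * 0.32 * 0.68 = 7.3984

7.3984


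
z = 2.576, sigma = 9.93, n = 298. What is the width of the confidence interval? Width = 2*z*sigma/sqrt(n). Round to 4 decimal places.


width = 2*z*sigma/sqrt(n)
2*z*sigma = 2 * 2.576 * 9.93 = 51.15936
sqrt(298) ≈ 17.262677
width = 51.15936 / 17.262677 ≈ 2.963582

2.9636


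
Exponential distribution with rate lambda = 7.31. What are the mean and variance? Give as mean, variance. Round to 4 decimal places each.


mean = 1/lam, var = 1/lam^2
mean = 1 / 7.31 = 100/731 ≈ 0.136799
lam^2 = 7.31^2 = 53.4361
var = 1 / 53.4361 ≈ 0.018714

0.1368, 0.0187


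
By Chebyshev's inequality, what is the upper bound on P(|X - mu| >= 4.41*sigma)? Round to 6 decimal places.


P <= 1/k^2
k^2 = 4.41^2 = 19.4481
1/k^2 = 1 / 19.4481 ≈ 0.05141890

0.051419


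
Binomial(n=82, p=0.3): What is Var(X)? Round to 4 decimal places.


Var = n*p*(1-p) = 82 * 0.3 * 0.7 = 17.22

17.2200


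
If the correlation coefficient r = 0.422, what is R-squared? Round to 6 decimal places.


R^2 = r^2 = (0.422)^2 = 0.178084

0.178084


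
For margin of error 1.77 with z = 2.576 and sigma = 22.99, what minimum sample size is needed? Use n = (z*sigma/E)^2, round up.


z*sigma/E = 2.576 * 22.99 / 1.77 ≈ 33.458893
(z*sigma/E)^2 ≈ 1119.497498
round up: n = 1120

1120


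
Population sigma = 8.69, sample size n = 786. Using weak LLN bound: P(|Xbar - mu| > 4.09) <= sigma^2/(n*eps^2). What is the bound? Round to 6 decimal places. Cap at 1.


bound = min(1, sigma^2/(n*eps^2))
sigma^2 = 8.69^2 = 75.5161
n*eps^2 = 786 * 4.09^2 = 786 * 16.7281 = 13148.2866
sigma^2/(n*eps^2) = 75.5161 / 13148.2866 ≈ 0.00574342

0.005743


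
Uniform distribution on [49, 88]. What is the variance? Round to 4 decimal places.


Var = (b-a)^2 / 12
(b-a)^2 = (88 - 49)^2 = 1521
Var = 1521/12 = 126.75

126.7500


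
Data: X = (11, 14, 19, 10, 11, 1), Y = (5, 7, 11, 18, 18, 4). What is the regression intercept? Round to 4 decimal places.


a = ybar - b*xbar, where b = sum((xi-xbar)(yi-ybar)) / sum((xi-xbar)^2)
n = 6, xbar = 66/6 = 11, ybar = 63/6 = 10.5
Sxy = sum((xi-xbar)(yi-ybar)) = 51
Sxx = sum((xi-xbar)^2) = 174
b = Sxy / Sxx = 17/58 ≈ 0.293103
a = 10.5 - 0.293103 * 11 = 211/29 ≈ 7.275862

7.2759


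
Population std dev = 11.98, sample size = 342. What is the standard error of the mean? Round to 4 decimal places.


SE = sigma / sqrt(n)
sqrt(342) ≈ 18.493242
SE = 11.98 / 18.493242 ≈ 0.647804

0.6478


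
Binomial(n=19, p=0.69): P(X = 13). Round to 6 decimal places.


P = C(n,k) * p^k * (1-p)^(n-k)
C(19,13) = 27132
p^k = 0.69^13 ≈ 0.008035968
(1-p)^(n-k) = 0.31^6 ≈ 0.0008875037
P = 27132 * 0.008035968 * 0.0008875037 ≈ 0.193504

0.193504


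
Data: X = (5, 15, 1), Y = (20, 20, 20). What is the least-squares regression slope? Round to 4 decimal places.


b = sum((xi-xbar)(yi-ybar)) / sum((xi-xbar)^2)
n = 3, xbar = 21/3 = 7, ybar = 60/3 = 20
Sxy = sum((xi-xbar)(yi-ybar)) = 0
Sxx = sum((xi-xbar)^2) = 104
b = Sxy / Sxx = 0

0.0000


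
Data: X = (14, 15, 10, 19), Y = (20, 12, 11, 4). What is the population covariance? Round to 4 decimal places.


Cov = (1/n)*sum((xi-xbar)(yi-ybar))
n = 4, xbar = 58/4 = 14.5, ybar = 47/4 = 11.75
sum((xi-xbar)(yi-ybar)) = -35.5
Cov = -35.5 / 4 = -8.875

-8.8750


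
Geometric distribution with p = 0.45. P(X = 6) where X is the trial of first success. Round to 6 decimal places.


P = (1-p)^(k-1) * p
(1-p)^(k-1) = 0.55^5 ≈ 0.05032844
P = 0.05032844 * 0.45 ≈ 0.02264780

0.022648


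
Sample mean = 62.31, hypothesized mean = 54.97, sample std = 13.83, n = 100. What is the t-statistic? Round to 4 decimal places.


t = (xbar - mu0) / (s/sqrt(n))
xbar - mu0 = 62.31 - 54.97 = 7.34
sqrt(100) = 10
s/sqrt(n) = 13.83 / 10 = 1.383
t = 7.34 / 1.383 = 7340/1383 ≈ 5.307303

5.3073


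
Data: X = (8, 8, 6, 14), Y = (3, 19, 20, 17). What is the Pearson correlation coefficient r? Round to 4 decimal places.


r = sum((xi-xbar)(yi-ybar)) / sqrt(sum((xi-xbar)^2) * sum((yi-ybar)^2))
n = 4, xbar = 36/4 = 9, ybar = 59/4 = 14.75
Sxy = sum((xi-xbar)(yi-ybar)) = 3
Sxx = sum((xi-xbar)^2) = 36
Syy = sum((yi-ybar)^2) = 188.75
sqrt(Sxx*Syy) ≈ 82.431790
r = Sxy / sqrt(Sxx*Syy) = 3 / 82.431790 ≈ 0.036394

0.0364


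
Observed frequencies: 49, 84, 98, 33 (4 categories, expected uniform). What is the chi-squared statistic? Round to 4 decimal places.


chi2 = sum((O-E)^2/E), E = total/4
total = 264, E = 264/4 = 66
(49 - 66)^2 / 66 = 289 / 66 = 289/66 ≈ 4.378788
(84 - 66)^2 / 66 = 324 / 66 = 54/11 ≈ 4.909091
(98 - 66)^2 / 66 = 1024 / 66 = 512/33 ≈ 15.515152
(33 - 66)^2 / 66 = 1089 / 66 = 16.5
chi2 = 1363/33 ≈ 41.303030

41.3030


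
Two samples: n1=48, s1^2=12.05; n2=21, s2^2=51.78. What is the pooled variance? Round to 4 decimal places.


sp^2 = ((n1-1)*s1^2 + (n2-1)*s2^2)/(n1+n2-2)
(n1-1)*s1^2 = 47 * 12.05 = 566.35
(n2-1)*s2^2 = 20 * 51.78 = 1035.6
numerator = 566.35 + 1035.6 = 1601.95
n1+n2-2 = 67
sp^2 = 1601.95 / 67 = 32039/1340 ≈ 23.909701

23.9097


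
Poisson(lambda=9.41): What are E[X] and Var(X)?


E[X] = Var(X) = lambda = 9.41

9.41, 9.41


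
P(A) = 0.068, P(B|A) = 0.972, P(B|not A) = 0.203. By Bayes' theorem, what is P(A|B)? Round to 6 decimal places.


P(A|B) = P(B|A)*P(A) / P(B), P(B) = P(B|A)*P(A) + P(B|not A)*P(not A)
P(B|A)*P(A) = 0.972 * 0.068 = 0.066096
P(B|not A)*P(not A) = 0.203 * 0.932 = 0.189196
P(B) = 0.066096 + 0.189196 = 0.255292
P(A|B) = 0.066096 / 0.255292 ≈ 0.25890353

0.258904


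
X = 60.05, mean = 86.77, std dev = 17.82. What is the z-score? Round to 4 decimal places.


z = (X - mu) / sigma
X - mu = 60.05 - 86.77 = -26.72
z = -26.72 / 17.82 = -1336/891 ≈ -1.499439

-1.4994


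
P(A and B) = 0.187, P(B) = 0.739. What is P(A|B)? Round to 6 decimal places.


P(A|B) = P(A and B) / P(B) = 0.187 / 0.739 = 187/739 ≈ 0.25304465

0.253045


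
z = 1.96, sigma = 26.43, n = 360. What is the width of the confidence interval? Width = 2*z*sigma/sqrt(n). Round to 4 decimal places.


width = 2*z*sigma/sqrt(n)
2*z*sigma = 2 * 1.96 * 26.43 = 103.6056
sqrt(360) ≈ 18.973666
width = 103.6056 / 18.973666 ≈ 5.460495

5.4605


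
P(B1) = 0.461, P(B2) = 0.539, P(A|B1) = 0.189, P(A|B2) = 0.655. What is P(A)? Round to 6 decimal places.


P(A) = P(A|B1)*P(B1) + P(A|B2)*P(B2)
P(A|B1)*P(B1) = 0.189 * 0.461 = 0.087129
P(A|B2)*P(B2) = 0.655 * 0.539 = 0.353045
P(A) = 0.087129 + 0.353045 = 0.440174

0.440174


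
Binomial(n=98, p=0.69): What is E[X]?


E[X] = n*p = 98 * 0.69 = 67.62

67.62


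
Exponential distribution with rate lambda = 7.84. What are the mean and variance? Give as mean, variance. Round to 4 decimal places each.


mean = 1/lam, var = 1/lam^2
mean = 1 / 7.84 = 25/196 ≈ 0.127551
lam^2 = 7.84^2 = 61.4656
var = 1 / 61.4656 ≈ 0.016269

0.1276, 0.0163


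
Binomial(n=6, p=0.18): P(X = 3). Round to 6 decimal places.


P = C(n,k) * p^k * (1-p)^(n-k)
C(6,3) = 20
p^k = 0.18^3 = 0.005832
(1-p)^(n-k) = 0.82^3 = 0.551368
P = 20 * 0.005832 * 0.551368 ≈ 0.064312

0.064312


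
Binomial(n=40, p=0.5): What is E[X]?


E[X] = n*p = 40 * 0.5 = 20

20


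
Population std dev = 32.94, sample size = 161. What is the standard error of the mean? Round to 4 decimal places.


SE = sigma / sqrt(n)
sqrt(161) ≈ 12.688578
SE = 32.94 / 12.688578 ≈ 2.596036

2.5960


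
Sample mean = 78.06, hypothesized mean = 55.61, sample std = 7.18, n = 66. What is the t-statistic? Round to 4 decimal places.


t = (xbar - mu0) / (s/sqrt(n))
xbar - mu0 = 78.06 - 55.61 = 22.45
sqrt(66) ≈ 8.12403840
s/sqrt(n) = 7.18 / 8.12403840 ≈ 0.88379691
t = 22.45 / 0.88379691 ≈ 25.401764

25.4018


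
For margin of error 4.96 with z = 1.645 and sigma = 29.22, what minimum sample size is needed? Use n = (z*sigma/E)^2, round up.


z*sigma/E = 1.645 * 29.22 / 4.96 ≈ 9.690907
(z*sigma/E)^2 ≈ 93.913683
round up: n = 94

94


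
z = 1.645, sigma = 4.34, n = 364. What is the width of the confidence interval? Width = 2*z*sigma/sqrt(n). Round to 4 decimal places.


width = 2*z*sigma/sqrt(n)
2*z*sigma = 2 * 1.645 * 4.34 = 14.2786
sqrt(364) ≈ 19.078784
width = 14.2786 / 19.078784 ≈ 0.748402

0.7484


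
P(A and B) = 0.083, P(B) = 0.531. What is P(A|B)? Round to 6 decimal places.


P(A|B) = P(A and B) / P(B) = 0.083 / 0.531 = 83/531 ≈ 0.15630885

0.156309


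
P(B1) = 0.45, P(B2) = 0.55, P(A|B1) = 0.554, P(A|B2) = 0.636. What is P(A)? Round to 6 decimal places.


P(A) = P(A|B1)*P(B1) + P(A|B2)*P(B2)
P(A|B1)*P(B1) = 0.554 * 0.45 = 0.2493
P(A|B2)*P(B2) = 0.636 * 0.55 = 0.3498
P(A) = 0.2493 + 0.3498 = 0.5991

0.599100


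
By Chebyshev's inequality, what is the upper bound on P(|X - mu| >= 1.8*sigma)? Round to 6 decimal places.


P <= 1/k^2
k^2 = 1.8^2 = 3.24
1/k^2 = 1 / 3.24 = 25/81 ≈ 0.30864198

0.308642


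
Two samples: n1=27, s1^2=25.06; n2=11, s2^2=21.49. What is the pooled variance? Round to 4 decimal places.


sp^2 = ((n1-1)*s1^2 + (n2-1)*s2^2)/(n1+n2-2)
(n1-1)*s1^2 = 26 * 25.06 = 651.56
(n2-1)*s2^2 = 10 * 21.49 = 214.9
numerator = 651.56 + 214.9 = 866.46
n1+n2-2 = 36
sp^2 = 866.46 / 36 = 14441/600 ≈ 24.068333

24.0683


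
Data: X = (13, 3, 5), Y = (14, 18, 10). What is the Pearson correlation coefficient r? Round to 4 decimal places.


r = sum((xi-xbar)(yi-ybar)) / sqrt(sum((xi-xbar)^2) * sum((yi-ybar)^2))
n = 3, xbar = 21/3 = 7, ybar = 42/3 = 14
Sxy = sum((xi-xbar)(yi-ybar)) = -8
Sxx = sum((xi-xbar)^2) = 56
Syy = sum((yi-ybar)^2) = 32
sqrt(Sxx*Syy) ≈ 42.332021
r = Sxy / sqrt(Sxx*Syy) = -8 / 42.332021 ≈ -0.188982

-0.1890


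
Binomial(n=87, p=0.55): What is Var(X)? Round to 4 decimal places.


Var = n*p*(1-p) = 87 * 0.55 * 0.45 = 21.5325

21.5325


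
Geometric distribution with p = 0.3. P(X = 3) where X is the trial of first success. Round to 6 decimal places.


P = (1-p)^(k-1) * p
(1-p)^(k-1) = 0.7^2 = 0.49
P = 0.49 * 0.3 = 0.147

0.147000


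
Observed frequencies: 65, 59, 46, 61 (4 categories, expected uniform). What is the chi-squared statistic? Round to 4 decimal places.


chi2 = sum((O-E)^2/E), E = total/4
total = 231, E = 231/4 = 57.75
(65 - 57.75)^2 / 57.75 = 52.5625 / 57.75 = 841/924 ≈ 0.910173
(59 - 57.75)^2 / 57.75 = 1.5625 / 57.75 = 25/924 ≈ 0.027056
(46 - 57.75)^2 / 57.75 = 138.0625 / 57.75 = 2209/924 ≈ 2.390693
(61 - 57.75)^2 / 57.75 = 10.5625 / 57.75 = 169/924 ≈ 0.182900
chi2 = 811/231 ≈ 3.510823

3.5108


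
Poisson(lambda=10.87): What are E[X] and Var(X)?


E[X] = Var(X) = lambda = 10.87

10.87, 10.87


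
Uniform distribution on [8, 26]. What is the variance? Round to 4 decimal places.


Var = (b-a)^2 / 12
(b-a)^2 = (26 - 8)^2 = 324
Var = 324/12 = 27

27.0000


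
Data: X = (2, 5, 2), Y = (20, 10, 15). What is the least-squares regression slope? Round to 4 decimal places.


b = sum((xi-xbar)(yi-ybar)) / sum((xi-xbar)^2)
n = 3, xbar = 9/3 = 3, ybar = 45/3 = 15
Sxy = sum((xi-xbar)(yi-ybar)) = -15
Sxx = sum((xi-xbar)^2) = 6
b = Sxy / Sxx = -2.5

-2.5000


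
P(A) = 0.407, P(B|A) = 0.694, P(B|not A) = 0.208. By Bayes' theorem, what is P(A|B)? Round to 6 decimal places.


P(A|B) = P(B|A)*P(A) / P(B), P(B) = P(B|A)*P(A) + P(B|not A)*P(not A)
P(B|A)*P(A) = 0.694 * 0.407 = 0.282458
P(B|not A)*P(not A) = 0.208 * 0.593 = 0.123344
P(B) = 0.282458 + 0.123344 = 0.405802
P(A|B) = 0.282458 / 0.405802 ≈ 0.69604881

0.696049


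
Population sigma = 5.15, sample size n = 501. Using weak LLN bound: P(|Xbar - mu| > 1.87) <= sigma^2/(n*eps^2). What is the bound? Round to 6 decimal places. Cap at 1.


bound = min(1, sigma^2/(n*eps^2))
sigma^2 = 5.15^2 = 26.5225
n*eps^2 = 501 * 1.87^2 = 501 * 3.4969 = 1751.9469
sigma^2/(n*eps^2) = 26.5225 / 1751.9469 ≈ 0.01513887

0.015139


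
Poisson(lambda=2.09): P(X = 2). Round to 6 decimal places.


P = e^(-lam) * lam^k / k!
e^(-2.09) ≈ 0.1236871
lam^k = 2.09^2 = 4.3681
k! = 2! = 2
P = 0.1236871 * 4.3681 / 2 ≈ 0.270139

0.270139


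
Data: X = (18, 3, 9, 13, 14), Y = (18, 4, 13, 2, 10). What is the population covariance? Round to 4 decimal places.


Cov = (1/n)*sum((xi-xbar)(yi-ybar))
n = 5, xbar = 57/5 = 11.4, ybar = 47/5 = 9.4
sum((xi-xbar)(yi-ybar)) = 83.2
Cov = 83.2 / 5 = 16.64

16.6400


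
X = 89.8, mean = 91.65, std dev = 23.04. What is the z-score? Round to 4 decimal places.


z = (X - mu) / sigma
X - mu = 89.8 - 91.65 = -1.85
z = -1.85 / 23.04 = -185/2304 ≈ -0.080295

-0.0803


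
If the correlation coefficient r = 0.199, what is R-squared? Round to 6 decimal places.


R^2 = r^2 = (0.199)^2 = 0.039601

0.039601


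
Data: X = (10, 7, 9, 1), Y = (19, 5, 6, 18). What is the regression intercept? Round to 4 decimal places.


a = ybar - b*xbar, where b = sum((xi-xbar)(yi-ybar)) / sum((xi-xbar)^2)
n = 4, xbar = 27/4 = 6.75, ybar = 48/4 = 12
Sxy = sum((xi-xbar)(yi-ybar)) = -27
Sxx = sum((xi-xbar)^2) = 48.75
b = Sxy / Sxx = -36/65 ≈ -0.553846
a = 12 - (-0.553846) * 6.75 = 1023/65 ≈ 15.738462

15.7385


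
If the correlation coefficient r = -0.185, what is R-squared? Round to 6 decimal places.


R^2 = r^2 = (-0.185)^2 = 0.034225

0.034225


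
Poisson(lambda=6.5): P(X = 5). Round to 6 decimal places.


P = e^(-lam) * lam^k / k!
e^(-6.5) ≈ 0.001503439
lam^k = 6.5^5 = 11602.90625
k! = 5! = 120
P = 0.001503439 * 11602.90625 / 120 ≈ 0.145369

0.145369


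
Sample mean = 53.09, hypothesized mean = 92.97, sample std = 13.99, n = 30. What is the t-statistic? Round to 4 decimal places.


t = (xbar - mu0) / (s/sqrt(n))
xbar - mu0 = 53.09 - 92.97 = -39.88
sqrt(30) ≈ 5.47722558
s/sqrt(n) = 13.99 / 5.47722558 ≈ 2.55421286
t = -39.88 / 2.55421286 ≈ -15.613421

-15.6134


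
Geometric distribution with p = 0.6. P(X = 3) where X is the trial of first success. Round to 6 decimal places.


P = (1-p)^(k-1) * p
(1-p)^(k-1) = 0.4^2 = 0.16
P = 0.16 * 0.6 = 0.096

0.096000


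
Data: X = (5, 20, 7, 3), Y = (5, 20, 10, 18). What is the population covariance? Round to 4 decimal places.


Cov = (1/n)*sum((xi-xbar)(yi-ybar))
n = 4, xbar = 35/4 = 8.75, ybar = 53/4 = 13.25
sum((xi-xbar)(yi-ybar)) = 85.25
Cov = 85.25 / 4 = 21.3125

21.3125


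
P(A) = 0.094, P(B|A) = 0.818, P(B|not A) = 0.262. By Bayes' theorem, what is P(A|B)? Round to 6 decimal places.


P(A|B) = P(B|A)*P(A) / P(B), P(B) = P(B|A)*P(A) + P(B|not A)*P(not A)
P(B|A)*P(A) = 0.818 * 0.094 = 0.076892
P(B|not A)*P(not A) = 0.262 * 0.906 = 0.237372
P(B) = 0.076892 + 0.237372 = 0.314264
P(A|B) = 0.076892 / 0.314264 ≈ 0.24467327

0.244673


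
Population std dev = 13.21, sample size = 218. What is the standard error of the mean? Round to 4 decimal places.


SE = sigma / sqrt(n)
sqrt(218) ≈ 14.764823
SE = 13.21 / 14.764823 ≈ 0.894694

0.8947


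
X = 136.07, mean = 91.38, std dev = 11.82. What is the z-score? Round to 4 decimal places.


z = (X - mu) / sigma
X - mu = 136.07 - 91.38 = 44.69
z = 44.69 / 11.82 = 4469/1182 ≈ 3.780880

3.7809


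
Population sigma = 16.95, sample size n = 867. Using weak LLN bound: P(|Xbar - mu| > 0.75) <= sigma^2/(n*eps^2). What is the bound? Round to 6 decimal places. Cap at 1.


bound = min(1, sigma^2/(n*eps^2))
sigma^2 = 16.95^2 = 287.3025
n*eps^2 = 867 * 0.75^2 = 867 * 0.5625 = 487.6875
sigma^2/(n*eps^2) = 287.3025 / 487.6875 ≈ 0.58911188

0.589112


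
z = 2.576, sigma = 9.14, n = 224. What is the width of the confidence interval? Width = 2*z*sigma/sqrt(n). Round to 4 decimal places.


width = 2*z*sigma/sqrt(n)
2*z*sigma = 2 * 2.576 * 9.14 = 47.08928
sqrt(224) ≈ 14.966630
width = 47.08928 / 14.966630 ≈ 3.146285

3.1463


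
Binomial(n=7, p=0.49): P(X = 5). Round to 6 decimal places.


P = C(n,k) * p^k * (1-p)^(n-k)
C(7,5) = 21
p^k = 0.49^5 ≈ 0.02824752
(1-p)^(n-k) = 0.51^2 = 0.2601
P = 21 * 0.02824752 * 0.2601 ≈ 0.154291

0.154291


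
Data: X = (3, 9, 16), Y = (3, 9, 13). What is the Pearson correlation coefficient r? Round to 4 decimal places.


r = sum((xi-xbar)(yi-ybar)) / sqrt(sum((xi-xbar)^2) * sum((yi-ybar)^2))
n = 3, xbar = 28/3 ≈ 9.333333, ybar = 25/3 ≈ 8.333333
Sxy = sum((xi-xbar)(yi-ybar)) = 194/3 ≈ 64.666667
Sxx = sum((xi-xbar)^2) = 254/3 ≈ 84.666667
Syy = sum((yi-ybar)^2) = 152/3 ≈ 50.666667
sqrt(Sxx*Syy) ≈ 65.496395
r = Sxy / sqrt(Sxx*Syy) = 64.666667 / 65.496395 ≈ 0.987332

0.9873


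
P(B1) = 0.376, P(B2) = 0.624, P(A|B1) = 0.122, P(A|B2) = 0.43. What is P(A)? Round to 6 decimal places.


P(A) = P(A|B1)*P(B1) + P(A|B2)*P(B2)
P(A|B1)*P(B1) = 0.122 * 0.376 = 0.045872
P(A|B2)*P(B2) = 0.43 * 0.624 = 0.26832
P(A) = 0.045872 + 0.26832 = 0.314192

0.314192


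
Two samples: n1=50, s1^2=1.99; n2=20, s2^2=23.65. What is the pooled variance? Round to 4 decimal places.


sp^2 = ((n1-1)*s1^2 + (n2-1)*s2^2)/(n1+n2-2)
(n1-1)*s1^2 = 49 * 1.99 = 97.51
(n2-1)*s2^2 = 19 * 23.65 = 449.35
numerator = 97.51 + 449.35 = 546.86
n1+n2-2 = 68
sp^2 = 546.86 / 68 = 27343/3400 ≈ 8.042059

8.0421


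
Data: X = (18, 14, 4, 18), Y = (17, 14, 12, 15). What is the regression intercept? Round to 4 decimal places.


a = ybar - b*xbar, where b = sum((xi-xbar)(yi-ybar)) / sum((xi-xbar)^2)
n = 4, xbar = 54/4 = 13.5, ybar = 58/4 = 14.5
Sxy = sum((xi-xbar)(yi-ybar)) = 37
Sxx = sum((xi-xbar)^2) = 131
b = Sxy / Sxx = 37/131 ≈ 0.282443
a = 14.5 - 0.282443 * 13.5 = 1400/131 ≈ 10.687023

10.6870


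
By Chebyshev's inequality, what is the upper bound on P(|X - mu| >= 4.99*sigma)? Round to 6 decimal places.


P <= 1/k^2
k^2 = 4.99^2 = 24.9001
1/k^2 = 1 / 24.9001 ≈ 0.04016048

0.040160


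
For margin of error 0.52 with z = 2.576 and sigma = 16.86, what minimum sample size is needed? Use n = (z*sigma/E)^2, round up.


z*sigma/E = 2.576 * 16.86 / 0.52 = 135723/1625 ≈ 83.521846
(z*sigma/E)^2 ≈ 6975.898785
round up: n = 6976

6976


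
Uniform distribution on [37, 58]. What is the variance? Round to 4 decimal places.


Var = (b-a)^2 / 12
(b-a)^2 = (58 - 37)^2 = 441
Var = 441/12 = 36.75

36.7500


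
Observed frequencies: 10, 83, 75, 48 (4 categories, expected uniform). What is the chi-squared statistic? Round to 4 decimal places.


chi2 = sum((O-E)^2/E), E = total/4
total = 216, E = 216/4 = 54
(10 - 54)^2 / 54 = 1936 / 54 = 968/27 ≈ 35.851852
(83 - 54)^2 / 54 = 841 / 54 = 841/54 ≈ 15.574074
(75 - 54)^2 / 54 = 441 / 54 = 49/6 ≈ 8.166667
(48 - 54)^2 / 54 = 36 / 54 = 2/3 ≈ 0.666667
chi2 = 1627/27 ≈ 60.259259

60.2593


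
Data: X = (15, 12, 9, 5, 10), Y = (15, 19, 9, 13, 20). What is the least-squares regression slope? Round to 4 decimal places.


b = sum((xi-xbar)(yi-ybar)) / sum((xi-xbar)^2)
n = 5, xbar = 51/5 = 10.2, ybar = 76/5 = 15.2
Sxy = sum((xi-xbar)(yi-ybar)) = 23.8
Sxx = sum((xi-xbar)^2) = 54.8
b = Sxy / Sxx = 119/274 ≈ 0.434307

0.4343


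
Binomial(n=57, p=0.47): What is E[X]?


E[X] = n*p = 57 * 0.47 = 26.79

26.79


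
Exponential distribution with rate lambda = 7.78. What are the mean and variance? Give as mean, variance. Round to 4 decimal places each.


mean = 1/lam, var = 1/lam^2
mean = 1 / 7.78 = 50/389 ≈ 0.128535
lam^2 = 7.78^2 = 60.5284
var = 1 / 60.5284 ≈ 0.016521

0.1285, 0.0165


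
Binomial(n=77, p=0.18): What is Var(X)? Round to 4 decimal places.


Var = n*p*(1-p) = 77 * 0.18 * 0.82 = 11.3652

11.3652


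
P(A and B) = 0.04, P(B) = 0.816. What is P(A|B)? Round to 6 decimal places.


P(A|B) = P(A and B) / P(B) = 0.04 / 0.816 = 5/102 ≈ 0.04901961

0.049020


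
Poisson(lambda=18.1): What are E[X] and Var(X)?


E[X] = Var(X) = lambda = 18.1

18.1, 18.1


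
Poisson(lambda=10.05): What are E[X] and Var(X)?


E[X] = Var(X) = lambda = 10.05

10.05, 10.05


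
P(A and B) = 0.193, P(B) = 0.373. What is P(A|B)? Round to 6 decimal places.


P(A|B) = P(A and B) / P(B) = 0.193 / 0.373 = 193/373 ≈ 0.51742627

0.517426


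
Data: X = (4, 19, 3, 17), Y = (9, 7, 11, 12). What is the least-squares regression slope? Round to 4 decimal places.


b = sum((xi-xbar)(yi-ybar)) / sum((xi-xbar)^2)
n = 4, xbar = 43/4 = 10.75, ybar = 39/4 = 9.75
Sxy = sum((xi-xbar)(yi-ybar)) = -13.25
Sxx = sum((xi-xbar)^2) = 212.75
b = Sxy / Sxx = -53/851 ≈ -0.062280

-0.0623


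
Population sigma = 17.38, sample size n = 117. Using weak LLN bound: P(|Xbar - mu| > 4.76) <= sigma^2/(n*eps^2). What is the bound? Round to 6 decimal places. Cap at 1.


bound = min(1, sigma^2/(n*eps^2))
sigma^2 = 17.38^2 = 302.0644
n*eps^2 = 117 * 4.76^2 = 117 * 22.6576 = 2650.9392
sigma^2/(n*eps^2) = 302.0644 / 2650.9392 ≈ 0.11394618

0.113946


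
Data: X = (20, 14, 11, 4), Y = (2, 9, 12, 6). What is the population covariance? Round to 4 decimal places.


Cov = (1/n)*sum((xi-xbar)(yi-ybar))
n = 4, xbar = 49/4 = 12.25, ybar = 29/4 = 7.25
sum((xi-xbar)(yi-ybar)) = -33.25
Cov = -33.25 / 4 = -8.3125

-8.3125


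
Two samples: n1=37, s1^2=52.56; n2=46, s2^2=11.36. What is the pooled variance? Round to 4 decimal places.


sp^2 = ((n1-1)*s1^2 + (n2-1)*s2^2)/(n1+n2-2)
(n1-1)*s1^2 = 36 * 52.56 = 1892.16
(n2-1)*s2^2 = 45 * 11.36 = 511.2
numerator = 1892.16 + 511.2 = 2403.36
n1+n2-2 = 81
sp^2 = 2403.36 / 81 = 6676/225 ≈ 29.671111

29.6711


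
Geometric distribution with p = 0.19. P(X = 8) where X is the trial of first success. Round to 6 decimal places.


P = (1-p)^(k-1) * p
(1-p)^(k-1) = 0.81^7 ≈ 0.2287679
P = 0.2287679 * 0.19 ≈ 0.04346591

0.043466


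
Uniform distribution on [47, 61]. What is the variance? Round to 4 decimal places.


Var = (b-a)^2 / 12
(b-a)^2 = (61 - 47)^2 = 196
Var = 196/12 ≈ 16.333333

16.3333


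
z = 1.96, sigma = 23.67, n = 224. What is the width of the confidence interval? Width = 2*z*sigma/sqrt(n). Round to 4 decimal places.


width = 2*z*sigma/sqrt(n)
2*z*sigma = 2 * 1.96 * 23.67 = 92.7864
sqrt(224) ≈ 14.966630
width = 92.7864 / 14.966630 ≈ 6.199552

6.1996


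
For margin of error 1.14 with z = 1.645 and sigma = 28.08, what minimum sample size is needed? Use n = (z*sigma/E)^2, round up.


z*sigma/E = 1.645 * 28.08 / 1.14 = 38493/950 ≈ 40.518947
(z*sigma/E)^2 ≈ 1641.785096
round up: n = 1642

1642


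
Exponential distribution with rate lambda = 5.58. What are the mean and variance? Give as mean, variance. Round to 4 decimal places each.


mean = 1/lam, var = 1/lam^2
mean = 1 / 5.58 = 50/279 ≈ 0.179211
lam^2 = 5.58^2 = 31.1364
var = 1 / 31.1364 ≈ 0.032117

0.1792, 0.0321


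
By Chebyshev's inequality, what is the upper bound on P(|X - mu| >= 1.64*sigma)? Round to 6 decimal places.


P <= 1/k^2
k^2 = 1.64^2 = 2.6896
1/k^2 = 1 / 2.6896 = 625/1681 ≈ 0.37180250

0.371802


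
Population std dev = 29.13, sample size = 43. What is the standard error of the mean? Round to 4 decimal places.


SE = sigma / sqrt(n)
sqrt(43) ≈ 6.557439
SE = 29.13 / 6.557439 ≈ 4.442283

4.4423
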